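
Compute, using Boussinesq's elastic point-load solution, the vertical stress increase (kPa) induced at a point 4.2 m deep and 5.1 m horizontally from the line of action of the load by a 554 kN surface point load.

Boussinesq vertical stress below a point load on an elastic half-space:
Δσ_z = 3P/(2πz²) · [1 + (r/z)²]^(−5/2)
r/z = 5.1/4.2 = 1.2143; [1+(r/z)²]^(−5/2) = 0.10382.
Δσ_z = 3×554/(2π×4.2²) × 0.10382 = 14.995 × 0.10382 = 1.557 kPa

Δσ_z ≈ 1.56 kPa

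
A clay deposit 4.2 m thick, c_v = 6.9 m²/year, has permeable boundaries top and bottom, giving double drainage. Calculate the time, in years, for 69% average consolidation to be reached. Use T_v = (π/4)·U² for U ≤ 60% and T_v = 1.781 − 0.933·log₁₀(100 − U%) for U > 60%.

t ≈ 0.249 years

Drainage path length: H_d = H/2 = 2.1 m (double drainage).
U > 60%: T_v = 1.781 − 0.933·log₁₀(100 − 69) = 0.38956.
t = T_v·H_d²/c_v = 0.38956×2.1²/6.9 = 0.249 years.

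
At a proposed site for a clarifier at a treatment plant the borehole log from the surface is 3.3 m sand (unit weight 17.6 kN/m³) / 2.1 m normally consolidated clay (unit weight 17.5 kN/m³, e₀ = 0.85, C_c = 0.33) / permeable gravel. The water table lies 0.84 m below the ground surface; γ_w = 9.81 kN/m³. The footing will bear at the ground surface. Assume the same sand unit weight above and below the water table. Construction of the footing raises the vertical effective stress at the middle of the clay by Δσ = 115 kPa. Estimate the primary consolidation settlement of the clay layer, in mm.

Mid-depth of clay below the ground surface: z = 3.3 + 2.1/2 = 4.35 m.
Total vertical stress at mid-clay: σ_v = 17.6×3.3 + 17.5×1.05 = 76.455 kPa.
Pore pressure: u = 9.81×(4.35 − 0.84) = 34.433 kPa.
Initial effective stress: σ'_0 = σ_v − u = 76.455 − 34.433 = 42.022 kPa.
Final effective stress: σ'_f = σ'_0 + Δσ = 42.022 + 115 = 157.02 kPa.
Normally consolidated clay, so the full stress increment lies on the virgin compression line:
S_c = C_c·H/(1+e₀)·log₁₀(σ'_f/σ'_0) = 0.33×2.1/(1+0.85)×log₁₀(157.02/42.022)
    = 0.37459 × 0.57248 = 0.2144 m

S_c ≈ 214 mm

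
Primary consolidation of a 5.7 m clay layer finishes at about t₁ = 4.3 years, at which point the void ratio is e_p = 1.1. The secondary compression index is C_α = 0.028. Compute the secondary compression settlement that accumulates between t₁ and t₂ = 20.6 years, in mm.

S_s ≈ 51.7 mm

Secondary compression: S_s = C_α·H/(1+e_p)·log₁₀(t₂/t₁)
S_s = 0.028×5.7/(1+1.1)×log₁₀(20.6/4.3)
    = 0.076 × 0.6804 = 0.05171 m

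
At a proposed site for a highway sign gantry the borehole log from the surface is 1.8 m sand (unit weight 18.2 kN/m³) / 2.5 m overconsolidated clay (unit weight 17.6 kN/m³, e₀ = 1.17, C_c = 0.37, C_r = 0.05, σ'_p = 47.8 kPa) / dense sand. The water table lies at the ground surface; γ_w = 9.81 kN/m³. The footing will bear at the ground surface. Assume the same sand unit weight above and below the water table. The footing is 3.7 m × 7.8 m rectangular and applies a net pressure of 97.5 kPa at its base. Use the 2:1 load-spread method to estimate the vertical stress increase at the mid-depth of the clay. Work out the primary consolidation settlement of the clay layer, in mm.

S_c ≈ 68.3 mm

Mid-depth of clay below the ground surface: z = 1.8 + 2.5/2 = 3.05 m.
Total vertical stress at mid-clay: σ_v = 18.2×1.8 + 17.6×1.25 = 54.76 kPa.
Pore pressure: u = 9.81×(3.05 − 0) = 29.921 kPa.
Initial effective stress: σ'_0 = σ_v − u = 54.76 − 29.921 = 24.839 kPa.
Stress increase at mid-clay by the 2:1 spreading method:
Δσ = qBL/((B+z)(L+z)) = 97.5×3.7×7.8/((3.7+3.05)(7.8+3.05)) = 38.421 kPa
Final effective stress: σ'_f = 24.839 + 38.421 = 63.26 kPa.
σ'_f = 63.26 > σ'_p = 47.8 kPa, so the stress path crosses the preconsolidation pressure — recompression up to σ'_p, then virgin compression beyond:
S_c = H/(1+e₀)·[C_r·log₁₀(σ'_p/σ'_0) + C_c·log₁₀(σ'_f/σ'_p)]
    = 2.5/2.17 × [0.05×log₁₀(47.8/24.839) + 0.37×log₁₀(63.26/47.8)]
    = 1.1521 × [0.014215 + 0.045029] = 0.06826 m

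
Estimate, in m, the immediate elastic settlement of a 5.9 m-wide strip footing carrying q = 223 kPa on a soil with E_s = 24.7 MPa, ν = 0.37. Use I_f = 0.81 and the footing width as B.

S_e ≈ 0.0372 m

Immediate (elastic) settlement: S_e = q·B·(1−ν²)/E_s · I_f.
E_s = 24.7 MPa = 24700 kPa.
S_e = 223 × 5.9 × (1 − 0.37²) / 24700 × 0.81
    = 223 × 5.9 × 0.8631 / 24700 × 0.81
    = 0.03724 m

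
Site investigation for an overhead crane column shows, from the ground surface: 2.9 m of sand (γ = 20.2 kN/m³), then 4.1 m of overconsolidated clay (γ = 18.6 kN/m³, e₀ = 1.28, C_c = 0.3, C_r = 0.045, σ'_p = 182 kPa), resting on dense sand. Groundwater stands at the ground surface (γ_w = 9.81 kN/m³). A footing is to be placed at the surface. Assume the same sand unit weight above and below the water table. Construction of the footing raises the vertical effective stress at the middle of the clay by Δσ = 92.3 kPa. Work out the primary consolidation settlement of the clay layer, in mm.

S_c ≈ 37.6 mm

Mid-depth of clay below the ground surface: z = 2.9 + 4.1/2 = 4.95 m.
Total vertical stress at mid-clay: σ_v = 20.2×2.9 + 18.6×2.05 = 96.71 kPa.
Pore pressure: u = 9.81×(4.95 − 0) = 48.56 kPa.
Initial effective stress: σ'_0 = σ_v − u = 96.71 − 48.56 = 48.15 kPa.
Final effective stress: σ'_f = 48.15 + 92.3 = 140.45 kPa.
σ'_f = 140.45 ≤ σ'_p = 182 kPa, so the clay remains overconsolidated and only the recompression index applies:
S_c = C_r·H/(1+e₀)·log₁₀(σ'_f/σ'_0) = 0.045×4.1/2.28×log₁₀(140.45/48.15)
    = 0.080919 × 0.46493 = 0.03762 m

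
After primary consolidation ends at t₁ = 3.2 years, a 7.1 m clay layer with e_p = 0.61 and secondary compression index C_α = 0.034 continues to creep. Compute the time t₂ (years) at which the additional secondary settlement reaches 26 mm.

S_s = C_α·H/(1+e_p)·log₁₀(t₂/t₁) ⇒ log₁₀(t₂/t₁) = S_s·(1+e_p)/(C_α·H).
log₁₀(t₂/t₁) = 0.026 × (1+0.61) / (0.034×7.1) = 0.1734
t₂ = t₁ × 10^0.1734 = 3.2 × 1.491 = 4.77 years

t₂ ≈ 4.77 years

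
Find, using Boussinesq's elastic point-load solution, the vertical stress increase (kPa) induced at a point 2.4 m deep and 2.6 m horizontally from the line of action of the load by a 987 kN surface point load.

Δσ_z ≈ 11.7 kPa

Boussinesq vertical stress below a point load on an elastic half-space:
Δσ_z = 3P/(2πz²) · [1 + (r/z)²]^(−5/2)
r/z = 2.6/2.4 = 1.0833; [1+(r/z)²]^(−5/2) = 0.14356.
Δσ_z = 3×987/(2π×2.4²) × 0.14356 = 81.816 × 0.14356 = 11.75 kPa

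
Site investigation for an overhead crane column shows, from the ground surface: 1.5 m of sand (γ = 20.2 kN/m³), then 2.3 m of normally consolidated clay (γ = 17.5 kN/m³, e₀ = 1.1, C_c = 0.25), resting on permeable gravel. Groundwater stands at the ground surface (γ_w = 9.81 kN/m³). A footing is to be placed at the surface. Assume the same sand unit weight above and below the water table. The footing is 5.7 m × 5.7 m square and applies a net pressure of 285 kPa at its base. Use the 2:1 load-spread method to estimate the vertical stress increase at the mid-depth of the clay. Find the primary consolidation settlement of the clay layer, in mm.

Mid-depth of clay below the ground surface: z = 1.5 + 2.3/2 = 2.65 m.
Total vertical stress at mid-clay: σ_v = 20.2×1.5 + 17.5×1.15 = 50.425 kPa.
Pore pressure: u = 9.81×(2.65 − 0) = 25.997 kPa.
Initial effective stress: σ'_0 = σ_v − u = 50.425 − 25.997 = 24.428 kPa.
Stress increase at mid-clay by the 2:1 spreading method:
Δσ = qBL/((B+z)(L+z)) = 285×5.7×5.7/((5.7+2.65)(5.7+2.65)) = 132.81 kPa
Final effective stress: σ'_f = σ'_0 + Δσ = 24.428 + 132.81 = 157.24 kPa.
Normally consolidated clay, so the full stress increment lies on the virgin compression line:
S_c = C_c·H/(1+e₀)·log₁₀(σ'_f/σ'_0) = 0.25×2.3/(1+1.1)×log₁₀(157.24/24.428)
    = 0.27381 × 0.80868 = 0.2214 m

S_c ≈ 221 mm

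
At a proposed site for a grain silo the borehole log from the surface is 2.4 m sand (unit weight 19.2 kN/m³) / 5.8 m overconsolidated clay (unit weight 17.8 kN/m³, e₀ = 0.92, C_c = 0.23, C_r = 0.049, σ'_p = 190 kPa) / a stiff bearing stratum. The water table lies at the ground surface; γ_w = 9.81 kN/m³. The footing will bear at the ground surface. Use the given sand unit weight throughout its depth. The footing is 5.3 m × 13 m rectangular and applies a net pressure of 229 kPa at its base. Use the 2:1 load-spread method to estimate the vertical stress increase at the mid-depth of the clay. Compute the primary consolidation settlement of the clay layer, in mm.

S_c ≈ 65.7 mm

Mid-depth of clay below the ground surface: z = 2.4 + 5.8/2 = 5.3 m.
Total vertical stress at mid-clay: σ_v = 19.2×2.4 + 17.8×2.9 = 97.7 kPa.
Pore pressure: u = 9.81×(5.3 − 0) = 51.993 kPa.
Initial effective stress: σ'_0 = σ_v − u = 97.7 − 51.993 = 45.707 kPa.
Stress increase at mid-clay by the 2:1 spreading method:
Δσ = qBL/((B+z)(L+z)) = 229×5.3×13/((5.3+5.3)(13+5.3)) = 81.339 kPa
Final effective stress: σ'_f = 45.707 + 81.339 = 127.05 kPa.
σ'_f = 127.05 ≤ σ'_p = 190 kPa, so the clay remains overconsolidated and only the recompression index applies:
S_c = C_r·H/(1+e₀)·log₁₀(σ'_f/σ'_0) = 0.049×5.8/1.92×log₁₀(127.05/45.707)
    = 0.14802 × 0.44399 = 0.06572 m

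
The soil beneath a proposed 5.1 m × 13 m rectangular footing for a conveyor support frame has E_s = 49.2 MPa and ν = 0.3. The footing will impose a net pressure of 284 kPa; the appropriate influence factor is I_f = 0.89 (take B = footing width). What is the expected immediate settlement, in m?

S_e ≈ 0.0238 m

Immediate (elastic) settlement: S_e = q·B·(1−ν²)/E_s · I_f.
E_s = 49.2 MPa = 49200 kPa.
S_e = 284 × 5.1 × (1 − 0.3²) / 49200 × 0.89
    = 284 × 5.1 × 0.91 / 49200 × 0.89
    = 0.02384 m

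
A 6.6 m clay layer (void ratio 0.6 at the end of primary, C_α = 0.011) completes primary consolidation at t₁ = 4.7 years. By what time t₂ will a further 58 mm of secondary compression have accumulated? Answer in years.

t₂ ≈ 89.2 years

S_s = C_α·H/(1+e_p)·log₁₀(t₂/t₁) ⇒ log₁₀(t₂/t₁) = S_s·(1+e_p)/(C_α·H).
log₁₀(t₂/t₁) = 0.058 × (1+0.6) / (0.011×6.6) = 1.278
t₂ = t₁ × 10^1.278 = 4.7 × 18.98 = 89.19 years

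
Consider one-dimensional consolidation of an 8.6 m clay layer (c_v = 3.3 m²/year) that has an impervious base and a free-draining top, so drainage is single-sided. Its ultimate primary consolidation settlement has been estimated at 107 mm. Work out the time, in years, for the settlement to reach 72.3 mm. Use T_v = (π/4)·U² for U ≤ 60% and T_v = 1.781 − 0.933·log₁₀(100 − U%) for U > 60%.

t ≈ 8.32 years

Drainage path length: H_d = H = 8.6 m (single drainage).
U = S(t)/S_ult = 72.3/107 = 0.6757.
U > 60%: T_v = 1.781 − 0.933·log₁₀(100 − 67.57) = 0.37129.
t = T_v·H_d²/c_v = 0.37129×8.6²/3.3 = 8.321 years.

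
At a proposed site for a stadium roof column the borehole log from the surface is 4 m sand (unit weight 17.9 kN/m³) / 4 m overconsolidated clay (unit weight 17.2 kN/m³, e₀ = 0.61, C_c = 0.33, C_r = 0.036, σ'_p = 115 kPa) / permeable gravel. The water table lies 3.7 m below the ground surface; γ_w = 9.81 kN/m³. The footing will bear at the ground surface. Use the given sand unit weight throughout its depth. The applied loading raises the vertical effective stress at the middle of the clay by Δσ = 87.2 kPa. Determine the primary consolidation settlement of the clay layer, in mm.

Mid-depth of clay below the ground surface: z = 4 + 4/2 = 6 m.
Total vertical stress at mid-clay: σ_v = 17.9×4 + 17.2×2 = 106 kPa.
Pore pressure: u = 9.81×(6 − 3.7) = 22.563 kPa.
Initial effective stress: σ'_0 = σ_v − u = 106 − 22.563 = 83.437 kPa.
Final effective stress: σ'_f = 83.437 + 87.2 = 170.64 kPa.
σ'_f = 170.64 > σ'_p = 115 kPa, so the stress path crosses the preconsolidation pressure — recompression up to σ'_p, then virgin compression beyond:
S_c = H/(1+e₀)·[C_r·log₁₀(σ'_p/σ'_0) + C_c·log₁₀(σ'_f/σ'_p)]
    = 4/1.61 × [0.036×log₁₀(115/83.437) + 0.33×log₁₀(170.64/115)]
    = 2.4845 × [0.0050162 + 0.056556] = 0.153 m

S_c ≈ 153 mm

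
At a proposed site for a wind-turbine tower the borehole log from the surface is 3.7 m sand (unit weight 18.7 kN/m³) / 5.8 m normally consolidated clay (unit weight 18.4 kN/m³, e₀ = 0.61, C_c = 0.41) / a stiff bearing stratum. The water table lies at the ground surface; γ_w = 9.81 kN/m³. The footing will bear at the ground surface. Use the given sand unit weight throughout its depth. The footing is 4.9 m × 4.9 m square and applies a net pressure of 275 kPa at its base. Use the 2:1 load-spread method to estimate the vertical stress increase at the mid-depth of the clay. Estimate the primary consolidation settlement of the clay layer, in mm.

S_c ≈ 399 mm

Mid-depth of clay below the ground surface: z = 3.7 + 5.8/2 = 6.6 m.
Total vertical stress at mid-clay: σ_v = 18.7×3.7 + 18.4×2.9 = 122.55 kPa.
Pore pressure: u = 9.81×(6.6 − 0) = 64.746 kPa.
Initial effective stress: σ'_0 = σ_v − u = 122.55 − 64.746 = 57.804 kPa.
Stress increase at mid-clay by the 2:1 spreading method:
Δσ = qBL/((B+z)(L+z)) = 275×4.9×4.9/((4.9+6.6)(4.9+6.6)) = 49.926 kPa
Final effective stress: σ'_f = σ'_0 + Δσ = 57.804 + 49.926 = 107.73 kPa.
Normally consolidated clay, so the full stress increment lies on the virgin compression line:
S_c = C_c·H/(1+e₀)·log₁₀(σ'_f/σ'_0) = 0.41×5.8/(1+0.61)×log₁₀(107.73/57.804)
    = 1.477 × 0.27038 = 0.3994 m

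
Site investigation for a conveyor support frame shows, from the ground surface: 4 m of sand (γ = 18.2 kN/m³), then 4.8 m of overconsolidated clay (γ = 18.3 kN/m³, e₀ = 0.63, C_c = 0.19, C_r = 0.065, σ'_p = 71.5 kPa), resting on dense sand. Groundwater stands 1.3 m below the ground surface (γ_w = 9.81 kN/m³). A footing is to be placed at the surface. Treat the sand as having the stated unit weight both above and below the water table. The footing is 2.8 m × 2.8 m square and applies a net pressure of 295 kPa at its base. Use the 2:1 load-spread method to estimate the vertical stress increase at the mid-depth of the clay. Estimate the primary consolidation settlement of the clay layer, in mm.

Mid-depth of clay below the ground surface: z = 4 + 4.8/2 = 6.4 m.
Total vertical stress at mid-clay: σ_v = 18.2×4 + 18.3×2.4 = 116.72 kPa.
Pore pressure: u = 9.81×(6.4 − 1.3) = 50.031 kPa.
Initial effective stress: σ'_0 = σ_v − u = 116.72 − 50.031 = 66.689 kPa.
Stress increase at mid-clay by the 2:1 spreading method:
Δσ = qBL/((B+z)(L+z)) = 295×2.8×2.8/((2.8+6.4)(2.8+6.4)) = 27.325 kPa
Final effective stress: σ'_f = 66.689 + 27.325 = 94.014 kPa.
σ'_f = 94.014 > σ'_p = 71.5 kPa, so the stress path crosses the preconsolidation pressure — recompression up to σ'_p, then virgin compression beyond:
S_c = H/(1+e₀)·[C_r·log₁₀(σ'_p/σ'_0) + C_c·log₁₀(σ'_f/σ'_p)]
    = 4.8/1.63 × [0.065×log₁₀(71.5/66.689) + 0.19×log₁₀(94.014/71.5)]
    = 2.9448 × [0.0019664 + 0.022588] = 0.07231 m

S_c ≈ 72.3 mm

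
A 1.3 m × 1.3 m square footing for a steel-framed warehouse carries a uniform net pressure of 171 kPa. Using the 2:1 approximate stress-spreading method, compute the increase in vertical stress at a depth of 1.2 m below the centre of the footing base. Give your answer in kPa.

Δσ_z ≈ 46.2 kPa

By the 2:1 method the load spreads at 1 horizontal : 2 vertical, so at depth z the loaded area has grown by z in each plan dimension:
Δσ = qBL/((B+z)(L+z)) = 171×1.3×1.3/((1.3+1.2)(1.3+1.2)) = 46.238 kPa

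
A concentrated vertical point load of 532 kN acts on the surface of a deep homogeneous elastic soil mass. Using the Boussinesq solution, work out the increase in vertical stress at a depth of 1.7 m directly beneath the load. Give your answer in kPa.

Δσ_z ≈ 87.9 kPa

Boussinesq vertical stress below a point load on an elastic half-space:
Δσ_z = 3P/(2πz²) · [1 + (r/z)²]^(−5/2)
r/z = 0/1.7 = 0; [1+(r/z)²]^(−5/2) = 1.
Δσ_z = 3×532/(2π×1.7²) × 1 = 87.893 × 1 = 87.89 kPa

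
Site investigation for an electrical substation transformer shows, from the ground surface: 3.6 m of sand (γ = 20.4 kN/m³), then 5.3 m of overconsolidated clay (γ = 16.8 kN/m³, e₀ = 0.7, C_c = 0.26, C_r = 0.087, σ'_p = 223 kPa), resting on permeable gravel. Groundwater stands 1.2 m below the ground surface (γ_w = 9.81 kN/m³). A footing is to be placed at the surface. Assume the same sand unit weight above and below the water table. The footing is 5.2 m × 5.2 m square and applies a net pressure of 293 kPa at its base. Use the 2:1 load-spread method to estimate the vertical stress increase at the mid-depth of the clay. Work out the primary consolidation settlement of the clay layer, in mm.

S_c ≈ 74.6 mm

Mid-depth of clay below the ground surface: z = 3.6 + 5.3/2 = 6.25 m.
Total vertical stress at mid-clay: σ_v = 20.4×3.6 + 16.8×2.65 = 117.96 kPa.
Pore pressure: u = 9.81×(6.25 − 1.2) = 49.541 kPa.
Initial effective stress: σ'_0 = σ_v − u = 117.96 − 49.541 = 68.419 kPa.
Stress increase at mid-clay by the 2:1 spreading method:
Δσ = qBL/((B+z)(L+z)) = 293×5.2×5.2/((5.2+6.25)(5.2+6.25)) = 60.431 kPa
Final effective stress: σ'_f = 68.419 + 60.431 = 128.85 kPa.
σ'_f = 128.85 ≤ σ'_p = 223 kPa, so the clay remains overconsolidated and only the recompression index applies:
S_c = C_r·H/(1+e₀)·log₁₀(σ'_f/σ'_0) = 0.087×5.3/1.7×log₁₀(128.85/68.419)
    = 0.27123 × 0.27491 = 0.07456 m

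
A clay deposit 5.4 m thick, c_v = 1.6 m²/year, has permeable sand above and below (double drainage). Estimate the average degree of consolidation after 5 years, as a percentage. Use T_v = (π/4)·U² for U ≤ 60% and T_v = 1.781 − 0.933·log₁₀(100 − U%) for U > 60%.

U ≈ 94.6 %

Drainage path length: H_d = H/2 = 2.7 m (double drainage).
T_v = c_v·t/H_d² = 1.6×5/2.7² = 1.0974.
T_v = 1.0974 corresponds to the U > 60% branch:
U = 1 − 10^((1.781 − T_v)/0.933)/100 = 0.946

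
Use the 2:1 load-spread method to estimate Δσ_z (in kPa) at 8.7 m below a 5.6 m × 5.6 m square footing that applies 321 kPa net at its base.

Δσ_z ≈ 49.2 kPa

By the 2:1 method the load spreads at 1 horizontal : 2 vertical, so at depth z the loaded area has grown by z in each plan dimension:
Δσ = qBL/((B+z)(L+z)) = 321×5.6×5.6/((5.6+8.7)(5.6+8.7)) = 49.228 kPa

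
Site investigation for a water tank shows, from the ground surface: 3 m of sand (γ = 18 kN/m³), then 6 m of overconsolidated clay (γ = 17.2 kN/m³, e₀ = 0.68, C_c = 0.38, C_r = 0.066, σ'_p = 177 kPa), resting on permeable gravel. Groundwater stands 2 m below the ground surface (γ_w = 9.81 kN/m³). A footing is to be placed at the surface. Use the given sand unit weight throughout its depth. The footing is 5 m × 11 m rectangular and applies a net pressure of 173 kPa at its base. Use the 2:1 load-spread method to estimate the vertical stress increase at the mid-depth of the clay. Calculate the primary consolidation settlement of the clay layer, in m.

Mid-depth of clay below the ground surface: z = 3 + 6/2 = 6 m.
Total vertical stress at mid-clay: σ_v = 18×3 + 17.2×3 = 105.6 kPa.
Pore pressure: u = 9.81×(6 − 2) = 39.24 kPa.
Initial effective stress: σ'_0 = σ_v − u = 105.6 − 39.24 = 66.36 kPa.
Stress increase at mid-clay by the 2:1 spreading method:
Δσ = qBL/((B+z)(L+z)) = 173×5×11/((5+6)(11+6)) = 50.882 kPa
Final effective stress: σ'_f = 66.36 + 50.882 = 117.24 kPa.
σ'_f = 117.24 ≤ σ'_p = 177 kPa, so the clay remains overconsolidated and only the recompression index applies:
S_c = C_r·H/(1+e₀)·log₁₀(σ'_f/σ'_0) = 0.066×6/1.68×log₁₀(117.24/66.36)
    = 0.23571 × 0.24717 = 0.05826 m

S_c ≈ 0.0583 m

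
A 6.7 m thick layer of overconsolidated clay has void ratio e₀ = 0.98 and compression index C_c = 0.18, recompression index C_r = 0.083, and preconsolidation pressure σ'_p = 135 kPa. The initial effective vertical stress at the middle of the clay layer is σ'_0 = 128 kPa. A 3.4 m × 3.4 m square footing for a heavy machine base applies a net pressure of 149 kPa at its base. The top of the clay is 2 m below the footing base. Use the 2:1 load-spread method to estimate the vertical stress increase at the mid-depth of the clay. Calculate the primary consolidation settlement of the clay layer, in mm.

Mid-depth of clay below the footing base: z = 2 + 6.7/2 = 5.35 m.
Stress increase at mid-clay by the 2:1 spreading method:
Δσ = qBL/((B+z)(L+z)) = 149×3.4×3.4/((3.4+5.35)(3.4+5.35)) = 22.497 kPa
Final effective stress: σ'_f = 128 + 22.497 = 150.5 kPa.
σ'_f = 150.5 > σ'_p = 135 kPa, so the stress path crosses the preconsolidation pressure — recompression up to σ'_p, then virgin compression beyond:
S_c = H/(1+e₀)·[C_r·log₁₀(σ'_p/σ'_0) + C_c·log₁₀(σ'_f/σ'_p)]
    = 6.7/1.98 × [0.083×log₁₀(135/128) + 0.18×log₁₀(150.5/135)]
    = 3.3838 × [0.0019193 + 0.0084965] = 0.03524 m

S_c ≈ 35.2 mm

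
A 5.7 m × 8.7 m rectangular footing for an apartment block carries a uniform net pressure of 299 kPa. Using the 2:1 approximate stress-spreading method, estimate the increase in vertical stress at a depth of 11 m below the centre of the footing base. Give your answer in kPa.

Δσ_z ≈ 45.1 kPa

By the 2:1 method the load spreads at 1 horizontal : 2 vertical, so at depth z the loaded area has grown by z in each plan dimension:
Δσ = qBL/((B+z)(L+z)) = 299×5.7×8.7/((5.7+11)(8.7+11)) = 45.069 kPa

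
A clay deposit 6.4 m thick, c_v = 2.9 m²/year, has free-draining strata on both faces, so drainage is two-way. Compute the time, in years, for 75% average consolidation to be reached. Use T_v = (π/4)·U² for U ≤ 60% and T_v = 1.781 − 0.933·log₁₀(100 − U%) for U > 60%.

t ≈ 1.68 years

Drainage path length: H_d = H/2 = 3.2 m (double drainage).
U > 60%: T_v = 1.781 − 0.933·log₁₀(100 − 75) = 0.47672.
t = T_v·H_d²/c_v = 0.47672×3.2²/2.9 = 1.683 years.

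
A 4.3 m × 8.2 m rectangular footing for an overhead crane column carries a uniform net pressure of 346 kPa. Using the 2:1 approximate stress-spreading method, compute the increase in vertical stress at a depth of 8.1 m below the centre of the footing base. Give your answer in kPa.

Δσ_z ≈ 60.4 kPa

By the 2:1 method the load spreads at 1 horizontal : 2 vertical, so at depth z the loaded area has grown by z in each plan dimension:
Δσ = qBL/((B+z)(L+z)) = 346×4.3×8.2/((4.3+8.1)(8.2+8.1)) = 60.36 kPa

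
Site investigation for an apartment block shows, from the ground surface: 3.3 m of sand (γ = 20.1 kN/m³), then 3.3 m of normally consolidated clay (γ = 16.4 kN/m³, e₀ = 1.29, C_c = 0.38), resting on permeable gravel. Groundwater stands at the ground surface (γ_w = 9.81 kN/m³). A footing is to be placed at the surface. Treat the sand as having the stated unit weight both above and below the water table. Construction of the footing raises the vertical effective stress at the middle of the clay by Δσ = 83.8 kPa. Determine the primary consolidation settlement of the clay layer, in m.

S_c ≈ 0.251 m

Mid-depth of clay below the ground surface: z = 3.3 + 3.3/2 = 4.95 m.
Total vertical stress at mid-clay: σ_v = 20.1×3.3 + 16.4×1.65 = 93.39 kPa.
Pore pressure: u = 9.81×(4.95 − 0) = 48.56 kPa.
Initial effective stress: σ'_0 = σ_v − u = 93.39 − 48.56 = 44.83 kPa.
Final effective stress: σ'_f = σ'_0 + Δσ = 44.83 + 83.8 = 128.63 kPa.
Normally consolidated clay, so the full stress increment lies on the virgin compression line:
S_c = C_c·H/(1+e₀)·log₁₀(σ'_f/σ'_0) = 0.38×3.3/(1+1.29)×log₁₀(128.63/44.83)
    = 0.5476 × 0.45777 = 0.2507 m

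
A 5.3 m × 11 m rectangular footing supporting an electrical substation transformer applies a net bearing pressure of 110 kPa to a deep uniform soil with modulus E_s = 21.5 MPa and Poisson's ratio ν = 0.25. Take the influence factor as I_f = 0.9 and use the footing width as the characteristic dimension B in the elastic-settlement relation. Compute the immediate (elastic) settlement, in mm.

S_e ≈ 22.9 mm

Immediate (elastic) settlement: S_e = q·B·(1−ν²)/E_s · I_f.
E_s = 21.5 MPa = 21500 kPa.
S_e = 110 × 5.3 × (1 − 0.25²) / 21500 × 0.9
    = 110 × 5.3 × 0.9375 / 21500 × 0.9
    = 0.02288 m = 22.88 mm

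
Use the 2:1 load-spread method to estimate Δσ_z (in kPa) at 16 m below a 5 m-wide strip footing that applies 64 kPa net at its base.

By the 2:1 method the load spreads at 1 horizontal : 2 vertical, so at depth z the loaded area has grown by z in each plan dimension:
Δσ = qB/(B+z) = 64×5/(5+16) = 15.238 kPa

Δσ_z ≈ 15.2 kPa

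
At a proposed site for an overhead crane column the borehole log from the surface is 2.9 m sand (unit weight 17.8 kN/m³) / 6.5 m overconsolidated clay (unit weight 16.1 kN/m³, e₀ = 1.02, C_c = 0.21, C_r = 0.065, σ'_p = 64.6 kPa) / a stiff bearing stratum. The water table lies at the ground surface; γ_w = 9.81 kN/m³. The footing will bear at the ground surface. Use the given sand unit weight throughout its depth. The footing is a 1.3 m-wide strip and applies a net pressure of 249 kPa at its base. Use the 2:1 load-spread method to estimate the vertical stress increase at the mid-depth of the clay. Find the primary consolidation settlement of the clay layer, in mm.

S_c ≈ 123 mm

Mid-depth of clay below the ground surface: z = 2.9 + 6.5/2 = 6.15 m.
Total vertical stress at mid-clay: σ_v = 17.8×2.9 + 16.1×3.25 = 103.94 kPa.
Pore pressure: u = 9.81×(6.15 − 0) = 60.332 kPa.
Initial effective stress: σ'_0 = σ_v − u = 103.94 − 60.332 = 43.608 kPa.
Stress increase at mid-clay by the 2:1 spreading method:
Δσ = qB/(B+z) = 249×1.3/(1.3+6.15) = 43.45 kPa
Final effective stress: σ'_f = 43.608 + 43.45 = 87.058 kPa.
σ'_f = 87.058 > σ'_p = 64.6 kPa, so the stress path crosses the preconsolidation pressure — recompression up to σ'_p, then virgin compression beyond:
S_c = H/(1+e₀)·[C_r·log₁₀(σ'_p/σ'_0) + C_c·log₁₀(σ'_f/σ'_p)]
    = 6.5/2.02 × [0.065×log₁₀(64.6/43.608) + 0.21×log₁₀(87.058/64.6)]
    = 3.2178 × [0.011093 + 0.027211] = 0.1233 m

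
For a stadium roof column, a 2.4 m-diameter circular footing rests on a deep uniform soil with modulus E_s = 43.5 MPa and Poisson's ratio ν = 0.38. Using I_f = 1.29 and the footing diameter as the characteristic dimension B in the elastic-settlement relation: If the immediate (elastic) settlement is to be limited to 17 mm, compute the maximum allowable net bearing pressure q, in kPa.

E_s = 43.5 MPa = 43500 kPa.
S_e = q·B·(1−ν²)/E_s · I_f  ⇒  q = S_e·E_s / (B·(1−ν²)·I_f).
q = 0.017 × 43500 / (2.4 × 0.8556 × 1.29) = 279.2 kPa

q ≈ 279 kPa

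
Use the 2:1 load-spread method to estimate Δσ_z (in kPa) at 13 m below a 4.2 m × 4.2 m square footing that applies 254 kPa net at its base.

Δσ_z ≈ 15.1 kPa

By the 2:1 method the load spreads at 1 horizontal : 2 vertical, so at depth z the loaded area has grown by z in each plan dimension:
Δσ = qBL/((B+z)(L+z)) = 254×4.2×4.2/((4.2+13)(4.2+13)) = 15.145 kPa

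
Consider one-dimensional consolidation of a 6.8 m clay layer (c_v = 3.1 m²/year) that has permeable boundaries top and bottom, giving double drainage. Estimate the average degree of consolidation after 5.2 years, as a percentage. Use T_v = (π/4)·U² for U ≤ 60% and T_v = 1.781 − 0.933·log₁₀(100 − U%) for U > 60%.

Drainage path length: H_d = H/2 = 3.4 m (double drainage).
T_v = c_v·t/H_d² = 3.1×5.2/3.4² = 1.3945.
T_v = 1.3945 corresponds to the U > 60% branch:
U = 1 − 10^((1.781 − T_v)/0.933)/100 = 0.974

U ≈ 97.4 %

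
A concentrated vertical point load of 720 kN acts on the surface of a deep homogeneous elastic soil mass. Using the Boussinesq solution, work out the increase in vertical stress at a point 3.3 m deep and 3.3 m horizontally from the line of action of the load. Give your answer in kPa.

Boussinesq vertical stress below a point load on an elastic half-space:
Δσ_z = 3P/(2πz²) · [1 + (r/z)²]^(−5/2)
r/z = 3.3/3.3 = 1; [1+(r/z)²]^(−5/2) = 0.17678.
Δσ_z = 3×720/(2π×3.3²) × 0.17678 = 31.568 × 0.17678 = 5.581 kPa

Δσ_z ≈ 5.58 kPa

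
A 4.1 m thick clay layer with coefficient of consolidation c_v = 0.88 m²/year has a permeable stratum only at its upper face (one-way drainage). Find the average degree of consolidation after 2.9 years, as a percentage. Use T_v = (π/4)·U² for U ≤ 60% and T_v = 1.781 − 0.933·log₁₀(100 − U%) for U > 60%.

Drainage path length: H_d = H = 4.1 m (single drainage).
T_v = c_v·t/H_d² = 0.88×2.9/4.1² = 0.15181.
T_v = 0.15181 corresponds to the U ≤ 60% branch:
U = √(4T_v/π) = 0.4396

U ≈ 44 %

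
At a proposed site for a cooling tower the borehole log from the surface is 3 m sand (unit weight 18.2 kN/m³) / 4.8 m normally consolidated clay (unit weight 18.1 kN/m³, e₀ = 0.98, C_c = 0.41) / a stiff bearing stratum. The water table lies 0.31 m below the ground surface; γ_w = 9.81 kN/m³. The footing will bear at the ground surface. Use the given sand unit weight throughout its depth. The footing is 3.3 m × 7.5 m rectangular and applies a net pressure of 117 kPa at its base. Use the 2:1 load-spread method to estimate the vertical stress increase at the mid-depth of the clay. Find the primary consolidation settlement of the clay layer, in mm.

Mid-depth of clay below the ground surface: z = 3 + 4.8/2 = 5.4 m.
Total vertical stress at mid-clay: σ_v = 18.2×3 + 18.1×2.4 = 98.04 kPa.
Pore pressure: u = 9.81×(5.4 − 0.31) = 49.933 kPa.
Initial effective stress: σ'_0 = σ_v − u = 98.04 − 49.933 = 48.107 kPa.
Stress increase at mid-clay by the 2:1 spreading method:
Δσ = qBL/((B+z)(L+z)) = 117×3.3×7.5/((3.3+5.4)(7.5+5.4)) = 25.802 kPa
Final effective stress: σ'_f = σ'_0 + Δσ = 48.107 + 25.802 = 73.909 kPa.
Normally consolidated clay, so the full stress increment lies on the virgin compression line:
S_c = C_c·H/(1+e₀)·log₁₀(σ'_f/σ'_0) = 0.41×4.8/(1+0.98)×log₁₀(73.909/48.107)
    = 0.99394 × 0.18649 = 0.1854 m

S_c ≈ 185 mm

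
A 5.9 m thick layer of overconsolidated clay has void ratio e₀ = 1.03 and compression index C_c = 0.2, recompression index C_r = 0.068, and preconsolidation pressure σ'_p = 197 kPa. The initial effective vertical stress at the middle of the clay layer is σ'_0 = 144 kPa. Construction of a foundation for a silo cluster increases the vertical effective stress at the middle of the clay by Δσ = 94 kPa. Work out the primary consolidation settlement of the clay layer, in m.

S_c ≈ 0.0746 m

Final effective stress: σ'_f = 144 + 94 = 238 kPa.
σ'_f = 238 > σ'_p = 197 kPa, so the stress path crosses the preconsolidation pressure — recompression up to σ'_p, then virgin compression beyond:
S_c = H/(1+e₀)·[C_r·log₁₀(σ'_p/σ'_0) + C_c·log₁₀(σ'_f/σ'_p)]
    = 5.9/2.03 × [0.068×log₁₀(197/144) + 0.2×log₁₀(238/197)]
    = 2.9064 × [0.0092551 + 0.016422] = 0.07463 m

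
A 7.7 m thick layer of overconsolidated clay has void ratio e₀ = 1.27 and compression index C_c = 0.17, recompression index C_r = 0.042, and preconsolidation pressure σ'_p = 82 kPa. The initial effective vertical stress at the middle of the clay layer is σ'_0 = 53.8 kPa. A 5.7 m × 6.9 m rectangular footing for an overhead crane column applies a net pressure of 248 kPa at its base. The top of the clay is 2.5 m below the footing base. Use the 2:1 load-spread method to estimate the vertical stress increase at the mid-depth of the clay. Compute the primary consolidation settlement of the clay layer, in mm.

S_c ≈ 111 mm

Mid-depth of clay below the footing base: z = 2.5 + 7.7/2 = 6.35 m.
Stress increase at mid-clay by the 2:1 spreading method:
Δσ = qBL/((B+z)(L+z)) = 248×5.7×6.9/((5.7+6.35)(6.9+6.35)) = 61.09 kPa
Final effective stress: σ'_f = 53.8 + 61.09 = 114.89 kPa.
σ'_f = 114.89 > σ'_p = 82 kPa, so the stress path crosses the preconsolidation pressure — recompression up to σ'_p, then virgin compression beyond:
S_c = H/(1+e₀)·[C_r·log₁₀(σ'_p/σ'_0) + C_c·log₁₀(σ'_f/σ'_p)]
    = 7.7/2.27 × [0.042×log₁₀(82/53.8) + 0.17×log₁₀(114.89/82)]
    = 3.3921 × [0.0076873 + 0.0249] = 0.1105 m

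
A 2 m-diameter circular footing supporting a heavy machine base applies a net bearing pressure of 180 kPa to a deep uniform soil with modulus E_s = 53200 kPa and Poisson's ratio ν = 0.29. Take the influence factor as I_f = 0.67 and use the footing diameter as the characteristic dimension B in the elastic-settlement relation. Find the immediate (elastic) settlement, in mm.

Immediate (elastic) settlement: S_e = q·B·(1−ν²)/E_s · I_f.
S_e = 180 × 2 × (1 − 0.29²) / 53200 × 0.67
    = 180 × 2 × 0.9159 / 53200 × 0.67
    = 0.004153 m = 4.153 mm

S_e ≈ 4.15 mm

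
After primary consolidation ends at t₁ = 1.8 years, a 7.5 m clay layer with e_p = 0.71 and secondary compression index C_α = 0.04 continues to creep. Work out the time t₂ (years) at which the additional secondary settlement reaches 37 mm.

S_s = C_α·H/(1+e_p)·log₁₀(t₂/t₁) ⇒ log₁₀(t₂/t₁) = S_s·(1+e_p)/(C_α·H).
log₁₀(t₂/t₁) = 0.037 × (1+0.71) / (0.04×7.5) = 0.2109
t₂ = t₁ × 10^0.2109 = 1.8 × 1.625 = 2.925 years

t₂ ≈ 2.93 years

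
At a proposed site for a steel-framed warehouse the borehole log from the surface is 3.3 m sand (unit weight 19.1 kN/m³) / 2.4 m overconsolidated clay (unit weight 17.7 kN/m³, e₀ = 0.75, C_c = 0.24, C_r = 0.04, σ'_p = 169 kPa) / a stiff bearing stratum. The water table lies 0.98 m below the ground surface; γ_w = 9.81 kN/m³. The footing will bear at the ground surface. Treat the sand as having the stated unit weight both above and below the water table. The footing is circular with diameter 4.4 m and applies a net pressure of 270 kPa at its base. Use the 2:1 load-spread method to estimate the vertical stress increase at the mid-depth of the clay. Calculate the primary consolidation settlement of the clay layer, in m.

Mid-depth of clay below the ground surface: z = 3.3 + 2.4/2 = 4.5 m.
Total vertical stress at mid-clay: σ_v = 19.1×3.3 + 17.7×1.2 = 84.27 kPa.
Pore pressure: u = 9.81×(4.5 − 0.98) = 34.531 kPa.
Initial effective stress: σ'_0 = σ_v − u = 84.27 − 34.531 = 49.739 kPa.
Stress increase at mid-clay by the 2:1 spreading method:
Δσ ≈ qD²/(D+z)² = 270×4.4²/(4.4+4.5)² = 65.992 kPa
Final effective stress: σ'_f = 49.739 + 65.992 = 115.73 kPa.
σ'_f = 115.73 ≤ σ'_p = 169 kPa, so the clay remains overconsolidated and only the recompression index applies:
S_c = C_r·H/(1+e₀)·log₁₀(σ'_f/σ'_0) = 0.04×2.4/1.75×log₁₀(115.73/49.739)
    = 0.054856 × 0.36675 = 0.02012 m

S_c ≈ 0.0201 m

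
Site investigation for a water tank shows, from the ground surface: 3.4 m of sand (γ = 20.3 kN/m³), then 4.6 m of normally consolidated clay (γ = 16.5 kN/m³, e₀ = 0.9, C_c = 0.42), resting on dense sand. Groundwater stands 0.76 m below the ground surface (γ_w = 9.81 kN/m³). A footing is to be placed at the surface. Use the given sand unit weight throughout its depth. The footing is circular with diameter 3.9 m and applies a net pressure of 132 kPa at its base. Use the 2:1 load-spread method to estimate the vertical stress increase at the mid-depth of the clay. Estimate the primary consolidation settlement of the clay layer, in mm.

Mid-depth of clay below the ground surface: z = 3.4 + 4.6/2 = 5.7 m.
Total vertical stress at mid-clay: σ_v = 20.3×3.4 + 16.5×2.3 = 106.97 kPa.
Pore pressure: u = 9.81×(5.7 − 0.76) = 48.461 kPa.
Initial effective stress: σ'_0 = σ_v − u = 106.97 − 48.461 = 58.509 kPa.
Stress increase at mid-clay by the 2:1 spreading method:
Δσ ≈ qD²/(D+z)² = 132×3.9²/(3.9+5.7)² = 21.785 kPa
Final effective stress: σ'_f = σ'_0 + Δσ = 58.509 + 21.785 = 80.294 kPa.
Normally consolidated clay, so the full stress increment lies on the virgin compression line:
S_c = C_c·H/(1+e₀)·log₁₀(σ'_f/σ'_0) = 0.42×4.6/(1+0.9)×log₁₀(80.294/58.509)
    = 1.0168 × 0.13746 = 0.1398 m

S_c ≈ 140 mm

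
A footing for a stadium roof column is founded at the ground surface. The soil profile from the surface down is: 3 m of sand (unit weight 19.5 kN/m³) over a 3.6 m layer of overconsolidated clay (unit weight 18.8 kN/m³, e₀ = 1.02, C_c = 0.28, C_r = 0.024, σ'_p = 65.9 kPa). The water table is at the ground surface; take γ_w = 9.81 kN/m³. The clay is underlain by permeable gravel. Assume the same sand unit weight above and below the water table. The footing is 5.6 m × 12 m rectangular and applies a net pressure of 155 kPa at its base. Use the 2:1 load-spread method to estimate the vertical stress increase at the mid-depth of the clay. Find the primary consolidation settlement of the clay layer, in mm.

Mid-depth of clay below the ground surface: z = 3 + 3.6/2 = 4.8 m.
Total vertical stress at mid-clay: σ_v = 19.5×3 + 18.8×1.8 = 92.34 kPa.
Pore pressure: u = 9.81×(4.8 − 0) = 47.088 kPa.
Initial effective stress: σ'_0 = σ_v − u = 92.34 − 47.088 = 45.252 kPa.
Stress increase at mid-clay by the 2:1 spreading method:
Δσ = qBL/((B+z)(L+z)) = 155×5.6×12/((5.6+4.8)(12+4.8)) = 59.615 kPa
Final effective stress: σ'_f = 45.252 + 59.615 = 104.87 kPa.
σ'_f = 104.87 > σ'_p = 65.9 kPa, so the stress path crosses the preconsolidation pressure — recompression up to σ'_p, then virgin compression beyond:
S_c = H/(1+e₀)·[C_r·log₁₀(σ'_p/σ'_0) + C_c·log₁₀(σ'_f/σ'_p)]
    = 3.6/2.02 × [0.024×log₁₀(65.9/45.252) + 0.28×log₁₀(104.87/65.9)]
    = 1.7822 × [0.0039179 + 0.056494] = 0.1077 m

S_c ≈ 108 mm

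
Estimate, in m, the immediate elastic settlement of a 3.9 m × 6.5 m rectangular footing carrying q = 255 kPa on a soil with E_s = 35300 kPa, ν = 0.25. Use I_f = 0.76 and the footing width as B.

S_e ≈ 0.0201 m

Immediate (elastic) settlement: S_e = q·B·(1−ν²)/E_s · I_f.
S_e = 255 × 3.9 × (1 − 0.25²) / 35300 × 0.76
    = 255 × 3.9 × 0.9375 / 35300 × 0.76
    = 0.02007 m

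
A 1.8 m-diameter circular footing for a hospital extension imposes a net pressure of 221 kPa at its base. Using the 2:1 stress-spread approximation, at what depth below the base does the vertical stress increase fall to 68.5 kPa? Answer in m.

z ≈ 1.43 m

2:1 spreading — at depth z the loaded area has grown by z in each plan dimension:
qD²/(D+z)² = Δσ_z ⇒ z = D(√(q/Δσ_z) − 1) = 1.8×(√(221/68.5) − 1) = 1.433 m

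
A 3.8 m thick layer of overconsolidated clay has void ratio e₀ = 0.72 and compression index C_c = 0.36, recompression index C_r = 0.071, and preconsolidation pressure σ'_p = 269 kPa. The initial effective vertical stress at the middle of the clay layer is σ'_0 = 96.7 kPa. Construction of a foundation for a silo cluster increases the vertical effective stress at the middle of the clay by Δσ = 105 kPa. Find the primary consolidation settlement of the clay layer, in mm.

Final effective stress: σ'_f = 96.7 + 105 = 201.7 kPa.
σ'_f = 201.7 ≤ σ'_p = 269 kPa, so the clay remains overconsolidated and only the recompression index applies:
S_c = C_r·H/(1+e₀)·log₁₀(σ'_f/σ'_0) = 0.071×3.8/1.72×log₁₀(201.7/96.7)
    = 0.15686 × 0.31928 = 0.05008 m

S_c ≈ 50.1 mm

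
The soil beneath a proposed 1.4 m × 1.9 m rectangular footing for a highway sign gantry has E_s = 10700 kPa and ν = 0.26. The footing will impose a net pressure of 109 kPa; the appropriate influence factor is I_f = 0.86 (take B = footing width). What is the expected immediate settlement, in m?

S_e ≈ 0.0114 m

Immediate (elastic) settlement: S_e = q·B·(1−ν²)/E_s · I_f.
S_e = 109 × 1.4 × (1 − 0.26²) / 10700 × 0.86
    = 109 × 1.4 × 0.9324 / 10700 × 0.86
    = 0.01144 m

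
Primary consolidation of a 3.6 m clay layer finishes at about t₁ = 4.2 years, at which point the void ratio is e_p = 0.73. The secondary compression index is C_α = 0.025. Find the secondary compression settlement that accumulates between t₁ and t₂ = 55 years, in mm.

Secondary compression: S_s = C_α·H/(1+e_p)·log₁₀(t₂/t₁)
S_s = 0.025×3.6/(1+0.73)×log₁₀(55/4.2)
    = 0.05202 × 1.117 = 0.05812 m

S_s ≈ 58.1 mm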